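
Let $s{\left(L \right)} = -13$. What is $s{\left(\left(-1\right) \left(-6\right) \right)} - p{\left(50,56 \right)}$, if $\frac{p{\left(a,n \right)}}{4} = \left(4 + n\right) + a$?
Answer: $-453$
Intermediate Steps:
$p{\left(a,n \right)} = 16 + 4 a + 4 n$ ($p{\left(a,n \right)} = 4 \left(\left(4 + n\right) + a\right) = 4 \left(4 + a + n\right) = 16 + 4 a + 4 n$)
$s{\left(\left(-1\right) \left(-6\right) \right)} - p{\left(50,56 \right)} = -13 - \left(16 + 4 \cdot 50 + 4 \cdot 56\right) = -13 - \left(16 + 200 + 224\right) = -13 - 440 = -453$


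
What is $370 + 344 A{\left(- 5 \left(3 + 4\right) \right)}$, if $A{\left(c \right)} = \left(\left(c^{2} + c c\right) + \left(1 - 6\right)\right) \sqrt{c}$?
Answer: $370 + 841080 i \sqrt{35} \approx 370.0 + 4.9759 \cdot 10^{6} i$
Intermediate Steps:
$A{\left(c \right)} = \sqrt{c} \left(-5 + 2 c^{2}\right)$ ($A{\left(c \right)} = \left(\left(c^{2} + c^{2}\right) - 5\right) \sqrt{c} = \left(2 c^{2} - 5\right) \sqrt{c} = \left(-5 + 2 c^{2}\right) \sqrt{c} = \sqrt{c} \left(-5 + 2 c^{2}\right)$)
$370 + 344 A{\left(- 5 \left(3 + 4\right) \right)} = 370 + 344 \sqrt{- 5 \left(3 + 4\right)} \left(-5 + 2 \left(- 5 \left(3 + 4\right)\right)^{2}\right) = 370 + 344 \sqrt{\left(-5\right) 7} \left(-5 + 2 \left(\left(-5\right) 7\right)^{2}\right) = 370 + 344 \sqrt{-35} \left(-5 + 2 \left(-35\right)^{2}\right) = 370 + 344 i \sqrt{35} \left(-5 + 2 \cdot 1225\right) = 370 + 344 i \sqrt{35} \left(-5 + 2450\right) = 370 + 344 i \sqrt{35} \cdot 2445 = 370 + 344 \cdot 2445 i \sqrt{35} = 370 + 841080 i \sqrt{35}$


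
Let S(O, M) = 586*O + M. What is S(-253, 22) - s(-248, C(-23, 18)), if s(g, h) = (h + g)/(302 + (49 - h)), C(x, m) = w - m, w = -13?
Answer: -56625873/382 ≈ -1.4824e+5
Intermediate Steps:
S(O, M) = M + 586*O
C(x, m) = -13 - m
s(g, h) = (g + h)/(351 - h)
S(-253, 22) - s(-248, C(-23, 18)) = (22 + 586*(-253)) - (-1*(-248) - (-13 - 1*18))/(-351 + (-13 - 1*18)) = (22 - 148258) - (248 - (-13 - 18))/(-351 + (-13 - 18)) = -148236 - (248 - 1*(-31))/(-351 - 31) = -148236 - (248 + 31)/(-382) = -148236 - (-1)*279/382 = -148236 - 1*(-279/382) = -148236 + 279/382 = -56625873/382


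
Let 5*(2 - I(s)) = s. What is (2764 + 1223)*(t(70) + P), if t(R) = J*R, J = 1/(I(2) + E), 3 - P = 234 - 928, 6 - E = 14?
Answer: 43765299/16 ≈ 2.7353e+6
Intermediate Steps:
E = -8 (E = 6 - 1*14 = 6 - 14 = -8)
I(s) = 2 - s/5
P = 697 (P = 3 - (234 - 928) = 3 - 1*(-694) = 3 + 694 = 697)
J = -5/32 (J = 1/((2 - ⅕*2) - 8) = 1/((2 - ⅖) - 8) = 1/(8/5 - 8) = 1/(-32/5) = -5/32 ≈ -0.15625)
t(R) = -5*R/32
(2764 + 1223)*(t(70) + P) = (2764 + 1223)*(-5/32*70 + 697) = 3987*(-175/16 + 697) = 3987*(10977/16) = 43765299/16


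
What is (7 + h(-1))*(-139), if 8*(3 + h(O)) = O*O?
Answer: -4587/8 ≈ -573.38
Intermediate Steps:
h(O) = -3 + O²/8 (h(O) = -3 + (O*O)/8 = -3 + O²/8)
(7 + h(-1))*(-139) = (7 + (-3 + (⅛)*(-1)²))*(-139) = (7 + (-3 + (⅛)*1))*(-139) = (7 + (-3 + ⅛))*(-139) = (7 - 23/8)*(-139) = (33/8)*(-139) = -4587/8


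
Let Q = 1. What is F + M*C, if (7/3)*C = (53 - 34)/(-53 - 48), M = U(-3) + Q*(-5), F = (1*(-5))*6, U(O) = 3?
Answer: -21096/707 ≈ -29.839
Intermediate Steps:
F = -30 (F = -5*6 = -30)
M = -2 (M = 3 + 1*(-5) = 3 - 5 = -2)
C = -57/707 (C = 3*((53 - 34)/(-53 - 48))/7 = 3*(19/(-101))/7 = 3*(19*(-1/101))/7 = (3/7)*(-19/101) = -57/707 ≈ -0.080622)
F + M*C = -30 - 2*(-57/707) = -30 + 114/707 = -21096/707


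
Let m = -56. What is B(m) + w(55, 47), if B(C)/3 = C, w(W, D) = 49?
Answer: -119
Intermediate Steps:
B(C) = 3*C
B(m) + w(55, 47) = 3*(-56) + 49 = -168 + 49 = -119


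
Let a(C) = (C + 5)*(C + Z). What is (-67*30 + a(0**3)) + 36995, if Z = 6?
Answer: 35015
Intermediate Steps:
a(C) = (5 + C)*(6 + C) (a(C) = (C + 5)*(C + 6) = (5 + C)*(6 + C))
(-67*30 + a(0**3)) + 36995 = (-67*30 + (30 + (0**3)**2 + 11*0**3)) + 36995 = (-2010 + (30 + 0**2 + 11*0)) + 36995 = (-2010 + (30 + 0 + 0)) + 36995 = (-2010 + 30) + 36995 = -1980 + 36995 = 35015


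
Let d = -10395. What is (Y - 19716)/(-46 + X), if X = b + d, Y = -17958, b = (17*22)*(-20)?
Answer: 37674/17921 ≈ 2.1022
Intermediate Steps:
b = -7480 (b = 374*(-20) = -7480)
X = -17875 (X = -7480 - 10395 = -17875)
(Y - 19716)/(-46 + X) = (-17958 - 19716)/(-46 - 17875) = -37674/(-17921) = -37674*(-1/17921) = 37674/17921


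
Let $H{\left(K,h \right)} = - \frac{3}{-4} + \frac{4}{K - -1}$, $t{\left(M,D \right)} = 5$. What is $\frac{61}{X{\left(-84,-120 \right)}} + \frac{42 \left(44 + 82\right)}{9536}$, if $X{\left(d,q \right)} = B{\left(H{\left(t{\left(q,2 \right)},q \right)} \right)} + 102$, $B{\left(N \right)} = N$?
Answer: $\frac{3386931}{2958544} \approx 1.1448$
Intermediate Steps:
$H{\left(K,h \right)} = \frac{3}{4} + \frac{4}{1 + K}$ ($H{\left(K,h \right)} = \left(-3\right) \left(- \frac{1}{4}\right) + \frac{4}{K + 1} = \frac{3}{4} + \frac{4}{1 + K}$)
$X{\left(d,q \right)} = \frac{1241}{12}$ ($X{\left(d,q \right)} = \frac{19 + 3 \cdot 5}{4 \left(1 + 5\right)} + 102 = \frac{19 + 15}{4 \cdot 6} + 102 = \frac{1}{4} \cdot \frac{1}{6} \cdot 34 + 102 = \frac{17}{12} + 102 = \frac{1241}{12}$)
$\frac{61}{X{\left(-84,-120 \right)}} + \frac{42 \left(44 + 82\right)}{9536} = \frac{61}{\frac{1241}{12}} + \frac{42 \left(44 + 82\right)}{9536} = 61 \cdot \frac{12}{1241} + 42 \cdot 126 \cdot \frac{1}{9536} = \frac{732}{1241} + 5292 \cdot \frac{1}{9536} = \frac{732}{1241} + \frac{1323}{2384} = \frac{3386931}{2958544}$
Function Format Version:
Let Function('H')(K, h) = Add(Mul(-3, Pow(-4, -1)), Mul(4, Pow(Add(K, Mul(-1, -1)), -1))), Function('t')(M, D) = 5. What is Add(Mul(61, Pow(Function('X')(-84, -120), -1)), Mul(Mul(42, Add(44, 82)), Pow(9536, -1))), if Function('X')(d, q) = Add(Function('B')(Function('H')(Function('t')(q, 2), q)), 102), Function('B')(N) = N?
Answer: Rational(3386931, 2958544) ≈ 1.1448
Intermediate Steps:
Function('H')(K, h) = Add(Rational(3, 4), Mul(4, Pow(Add(1, K), -1))) (Function('H')(K, h) = Add(Mul(-3, Rational(-1, 4)), Mul(4, Pow(Add(K, 1), -1))) = Add(Rational(3, 4), Mul(4, Pow(Add(1, K), -1))))
Function('X')(d, q) = Rational(1241, 12) (Function('X')(d, q) = Add(Mul(Rational(1, 4), Pow(Add(1, 5), -1), Add(19, Mul(3, 5))), 102) = Add(Mul(Rational(1, 4), Pow(6, -1), Add(19, 15)), 102) = Add(Mul(Rational(1, 4), Rational(1, 6), 34), 102) = Add(Rational(17, 12), 102) = Rational(1241, 12))
Add(Mul(61, Pow(Function('X')(-84, -120), -1)), Mul(Mul(42, Add(44, 82)), Pow(9536, -1))) = Add(Mul(61, Pow(Rational(1241, 12), -1)), Mul(Mul(42, Add(44, 82)), Pow(9536, -1))) = Add(Mul(61, Rational(12, 1241)), Mul(Mul(42, 126), Rational(1, 9536))) = Add(Rational(732, 1241), Mul(5292, Rational(1, 9536))) = Add(Rational(732, 1241), Rational(1323, 2384)) = Rational(3386931, 2958544)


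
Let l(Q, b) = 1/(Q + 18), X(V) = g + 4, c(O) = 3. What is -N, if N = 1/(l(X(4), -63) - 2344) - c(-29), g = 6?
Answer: 196921/65631 ≈ 3.0004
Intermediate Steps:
X(V) = 10 (X(V) = 6 + 4 = 10)
l(Q, b) = 1/(18 + Q)
N = -196921/65631 (N = 1/(1/(18 + 10) - 2344) - 1*3 = 1/(1/28 - 2344) - 3 = 1/(-65631/28) - 3 = -28/65631 - 3 = -196921/65631 ≈ -3.0004)
-N = -1*(-196921/65631) = 196921/65631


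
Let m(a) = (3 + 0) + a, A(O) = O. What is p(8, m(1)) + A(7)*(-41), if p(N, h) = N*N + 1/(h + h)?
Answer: -1783/8 ≈ -222.88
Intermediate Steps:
m(a) = 3 + a
p(N, h) = N² + 1/(2*h)
p(8, m(1)) + A(7)*(-41) = (8² + 1/(2*(3 + 1))) + 7*(-41) = (64 + (½)/4) - 287 = (64 + (½)*(¼)) - 287 = (64 + ⅛) - 287 = 513/8 - 287 = -1783/8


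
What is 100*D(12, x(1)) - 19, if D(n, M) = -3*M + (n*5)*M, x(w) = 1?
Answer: 5681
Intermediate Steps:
D(n, M) = -3*M + 5*M*n (D(n, M) = -3*M + (5*n)*M = -3*M + 5*M*n)
100*D(12, x(1)) - 19 = 100*(1*(-3 + 5*12)) - 19 = 100*(1*(-3 + 60)) - 19 = 100*(1*57) - 19 = 100*57 - 19 = 5700 - 19 = 5681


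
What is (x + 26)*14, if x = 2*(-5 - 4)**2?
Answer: 2632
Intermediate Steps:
x = 162 (x = 2*(-9)**2 = 2*81 = 162)
(x + 26)*14 = (162 + 26)*14 = 188*14 = 2632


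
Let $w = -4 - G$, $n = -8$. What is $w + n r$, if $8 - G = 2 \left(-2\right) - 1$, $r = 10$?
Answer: $-97$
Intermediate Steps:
$G = 13$ ($G = 8 - \left(2 \left(-2\right) - 1\right) = 8 - \left(-4 - 1\right) = 8 - -5 = 8 + 5 = 13$)
$w = -17$ ($w = -4 - 13 = -17$)
$w + n r = -17 - 80 = -97$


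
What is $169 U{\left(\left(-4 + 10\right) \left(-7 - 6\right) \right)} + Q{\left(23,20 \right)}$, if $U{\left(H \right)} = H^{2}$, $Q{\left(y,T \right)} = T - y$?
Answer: $1028193$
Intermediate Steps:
$169 U{\left(\left(-4 + 10\right) \left(-7 - 6\right) \right)} + Q{\left(23,20 \right)} = 169 \left(\left(-4 + 10\right) \left(-7 - 6\right)\right)^{2} + \left(20 - 23\right) = 169 \left(6 \left(-13\right)\right)^{2} + \left(20 - 23\right) = 169 \left(-78\right)^{2} - 3 = 169 \cdot 6084 - 3 = 1028196 - 3 = 1028193$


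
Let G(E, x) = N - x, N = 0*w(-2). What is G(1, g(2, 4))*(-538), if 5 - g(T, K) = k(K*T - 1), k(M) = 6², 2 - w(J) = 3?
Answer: -16678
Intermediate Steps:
w(J) = -1 (w(J) = 2 - 1*3 = 2 - 3 = -1)
k(M) = 36
N = 0 (N = 0*(-1) = 0)
g(T, K) = -31 (g(T, K) = 5 - 1*36 = 5 - 36 = -31)
G(E, x) = -x (G(E, x) = 0 - x = -x)
G(1, g(2, 4))*(-538) = -1*(-31)*(-538) = 31*(-538) = -16678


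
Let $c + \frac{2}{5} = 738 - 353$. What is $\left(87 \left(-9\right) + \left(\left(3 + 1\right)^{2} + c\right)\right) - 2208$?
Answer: $- \frac{12952}{5} \approx -2590.4$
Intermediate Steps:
$c = \frac{1923}{5}$ ($c = - \frac{2}{5} + \left(738 - 353\right) = - \frac{2}{5} + 385 = \frac{1923}{5} \approx 384.6$)
$\left(87 \left(-9\right) + \left(\left(3 + 1\right)^{2} + c\right)\right) - 2208 = \left(87 \left(-9\right) + \left(\left(3 + 1\right)^{2} + \frac{1923}{5}\right)\right) - 2208 = \left(-783 + \left(4^{2} + \frac{1923}{5}\right)\right) - 2208 = \left(-783 + \left(16 + \frac{1923}{5}\right)\right) - 2208 = \left(-783 + \frac{2003}{5}\right) - 2208 = - \frac{1912}{5} - 2208 = - \frac{12952}{5}$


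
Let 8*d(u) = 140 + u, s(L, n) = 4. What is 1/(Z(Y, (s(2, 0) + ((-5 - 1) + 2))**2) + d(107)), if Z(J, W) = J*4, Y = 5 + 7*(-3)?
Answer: -8/265 ≈ -0.030189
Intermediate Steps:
Y = -16 (Y = 5 - 21 = -16)
d(u) = 35/2 + u/8 (d(u) = (140 + u)/8 = 35/2 + u/8)
Z(J, W) = 4*J
1/(Z(Y, (s(2, 0) + ((-5 - 1) + 2))**2) + d(107)) = 1/(4*(-16) + (35/2 + (1/8)*107)) = 1/(-64 + (35/2 + 107/8)) = 1/(-64 + 247/8) = 1/(-265/8) = -8/265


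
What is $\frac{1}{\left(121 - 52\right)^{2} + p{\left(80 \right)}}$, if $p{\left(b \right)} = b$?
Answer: $\frac{1}{4841} \approx 0.00020657$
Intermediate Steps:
$\frac{1}{\left(121 - 52\right)^{2} + p{\left(80 \right)}} = \frac{1}{\left(121 - 52\right)^{2} + 80} = \frac{1}{69^{2} + 80} = \frac{1}{4761 + 80} = \frac{1}{4841}$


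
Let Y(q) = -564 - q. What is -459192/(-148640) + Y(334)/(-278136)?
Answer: 998838319/322985430 ≈ 3.0925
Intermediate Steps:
-459192/(-148640) + Y(334)/(-278136) = -459192/(-148640) + (-564 - 1*334)/(-278136) = -459192*(-1/148640) + (-564 - 334)*(-1/278136) = 57399/18580 - 898*(-1/278136) = 57399/18580 + 449/139068 = 998838319/322985430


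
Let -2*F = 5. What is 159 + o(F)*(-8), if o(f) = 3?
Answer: 135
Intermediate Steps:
F = -5/2 (F = -½*5 = -5/2 ≈ -2.5000)
159 + o(F)*(-8) = 159 + 3*(-8) = 159 - 24 = 135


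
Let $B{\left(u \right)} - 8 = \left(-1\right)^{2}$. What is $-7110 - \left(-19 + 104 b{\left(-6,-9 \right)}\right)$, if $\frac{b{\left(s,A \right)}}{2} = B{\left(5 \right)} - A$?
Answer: $-10835$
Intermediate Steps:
$B{\left(u \right)} = 9$ ($B{\left(u \right)} = 8 + \left(-1\right)^{2} = 8 + 1 = 9$)
$b{\left(s,A \right)} = 18 - 2 A$ ($b{\left(s,A \right)} = 2 \left(9 - A\right) = 18 - 2 A$)
$-7110 - \left(-19 + 104 b{\left(-6,-9 \right)}\right) = -7110 + \left(19 - 104 \left(18 - -18\right)\right) = -7110 + \left(19 - 104 \left(18 + 18\right)\right) = -7110 + \left(19 - 3744\right) = -7110 - 3725 = -10835$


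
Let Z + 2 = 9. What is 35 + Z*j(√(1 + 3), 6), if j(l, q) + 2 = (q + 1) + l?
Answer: 84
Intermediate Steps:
j(l, q) = -1 + l + q (j(l, q) = -2 + ((q + 1) + l) = -2 + ((1 + q) + l) = -2 + (1 + l + q) = -1 + l + q)
Z = 7 (Z = -2 + 9 = 7)
35 + Z*j(√(1 + 3), 6) = 35 + 7*(-1 + √(1 + 3) + 6) = 35 + 7*(-1 + √4 + 6) = 35 + 7*(-1 + 2 + 6) = 35 + 7*7 = 35 + 49 = 84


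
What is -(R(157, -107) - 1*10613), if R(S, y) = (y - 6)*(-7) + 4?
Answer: 9818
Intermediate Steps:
R(S, y) = 46 - 7*y (R(S, y) = (-6 + y)*(-7) + 4 = (42 - 7*y) + 4 = 46 - 7*y)
-(R(157, -107) - 1*10613) = -((46 - 7*(-107)) - 1*10613) = -((46 + 749) - 10613) = -(795 - 10613) = -1*(-9818) = 9818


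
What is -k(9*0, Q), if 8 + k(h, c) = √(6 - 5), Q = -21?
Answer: 7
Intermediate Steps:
k(h, c) = -7 (k(h, c) = -8 + √(6 - 5) = -8 + √1 = -8 + 1 = -7)
-k(9*0, Q) = -1*(-7) = 7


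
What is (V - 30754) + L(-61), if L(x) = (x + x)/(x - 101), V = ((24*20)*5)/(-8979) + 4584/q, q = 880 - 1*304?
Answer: -59629898771/1939464 ≈ -30746.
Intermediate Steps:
q = 576 (q = 880 - 304 = 576)
V = 552463/71832 (V = ((24*20)*5)/(-8979) + 4584/576 = (480*5)*(-1/8979) + 4584*(1/576) = 2400*(-1/8979) + 191/24 = -800/2993 + 191/24 = 552463/71832 ≈ 7.6910)
L(x) = 2*x/(-101 + x) (L(x) = (2*x)/(-101 + x) = 2*x/(-101 + x))
(V - 30754) + L(-61) = (552463/71832 - 30754) + 2*(-61)/(-101 - 61) = -2208568865/71832 + 2*(-61)/(-162) = -2208568865/71832 + 2*(-61)*(-1/162) = -2208568865/71832 + 61/81 = -59629898771/1939464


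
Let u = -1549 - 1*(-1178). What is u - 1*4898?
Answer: -5269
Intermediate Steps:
u = -371 (u = -1549 + 1178 = -371)
u - 1*4898 = -371 - 1*4898 = -371 - 4898 = -5269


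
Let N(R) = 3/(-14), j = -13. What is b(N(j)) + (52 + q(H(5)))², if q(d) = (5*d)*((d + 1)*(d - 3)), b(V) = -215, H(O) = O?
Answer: 123689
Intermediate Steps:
N(R) = -3/14 (N(R) = 3*(-1/14) = -3/14)
q(d) = 5*d*(1 + d)*(-3 + d) (q(d) = (5*d)*((1 + d)*(-3 + d)) = 5*d*(1 + d)*(-3 + d))
b(N(j)) + (52 + q(H(5)))² = -215 + (52 + 5*5*(-3 + 5² - 2*5))² = -215 + (52 + 5*5*(-3 + 25 - 10))² = -215 + (52 + 5*5*12)² = -215 + (52 + 300)² = -215 + 352² = -215 + 123904 = 123689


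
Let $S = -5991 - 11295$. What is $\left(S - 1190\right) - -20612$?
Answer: $2136$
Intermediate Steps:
$S = -17286$
$\left(S - 1190\right) - -20612 = \left(-17286 - 1190\right) - -20612 = -18476 + 20612 = 2136$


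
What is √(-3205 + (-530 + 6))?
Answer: I*√3729 ≈ 61.066*I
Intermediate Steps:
√(-3205 + (-530 + 6)) = √(-3205 - 524) = √(-3729) = I*√3729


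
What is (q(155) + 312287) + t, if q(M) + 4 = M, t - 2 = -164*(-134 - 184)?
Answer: 364592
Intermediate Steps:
t = 52154 (t = 2 - 164*(-134 - 184) = 2 - 164*(-318) = 2 + 52152 = 52154)
q(M) = -4 + M
(q(155) + 312287) + t = ((-4 + 155) + 312287) + 52154 = (151 + 312287) + 52154 = 312438 + 52154 = 364592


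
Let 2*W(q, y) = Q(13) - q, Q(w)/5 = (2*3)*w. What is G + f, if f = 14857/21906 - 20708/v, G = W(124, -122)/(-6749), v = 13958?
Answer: -851322291571/1031800442526 ≈ -0.82508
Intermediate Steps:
Q(w) = 30*w (Q(w) = 5*((2*3)*w) = 5*(6*w) = 30*w)
W(q, y) = 195 - q/2 (W(q, y) = (30*13 - q)/2 = (390 - q)/2 = 195 - q/2)
G = -133/6749 (G = (195 - ½*124)/(-6749) = (195 - 62)*(-1/6749) = 133*(-1/6749) = -133/6749 ≈ -0.019707)
f = -123127721/152881974 (f = 14857/21906 - 20708/13958 = 14857*(1/21906) - 20708*1/13958 = 14857/21906 - 10354/6979 = -123127721/152881974 ≈ -0.80538)
G + f = -133/6749 - 123127721/152881974 = -851322291571/1031800442526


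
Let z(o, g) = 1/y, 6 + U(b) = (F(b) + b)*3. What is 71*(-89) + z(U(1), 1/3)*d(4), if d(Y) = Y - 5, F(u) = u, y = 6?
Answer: -37915/6 ≈ -6319.2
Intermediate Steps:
U(b) = -6 + 6*b (U(b) = -6 + (b + b)*3 = -6 + (2*b)*3 = -6 + 6*b)
d(Y) = -5 + Y
z(o, g) = ⅙ (z(o, g) = 1/6 = ⅙)
71*(-89) + z(U(1), 1/3)*d(4) = 71*(-89) + (-5 + 4)/6 = -6319 + (⅙)*(-1) = -6319 - ⅙ = -37915/6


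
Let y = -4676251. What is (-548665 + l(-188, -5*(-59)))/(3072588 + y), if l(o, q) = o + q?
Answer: 548558/1603663 ≈ 0.34207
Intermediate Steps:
(-548665 + l(-188, -5*(-59)))/(3072588 + y) = (-548665 + (-188 - 5*(-59)))/(3072588 - 4676251) = (-548665 + (-188 + 295))/(-1603663) = (-548665 + 107)*(-1/1603663) = -548558*(-1/1603663) = 548558/1603663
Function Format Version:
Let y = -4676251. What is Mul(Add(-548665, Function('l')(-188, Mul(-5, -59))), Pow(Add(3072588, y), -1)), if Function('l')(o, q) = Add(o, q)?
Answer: Rational(548558, 1603663) ≈ 0.34207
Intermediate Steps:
Mul(Add(-548665, Function('l')(-188, Mul(-5, -59))), Pow(Add(3072588, y), -1)) = Mul(Add(-548665, Add(-188, Mul(-5, -59))), Pow(Add(3072588, -4676251), -1)) = Mul(Add(-548665, Add(-188, 295)), Pow(-1603663, -1)) = Mul(Add(-548665, 107), Rational(-1, 1603663)) = Mul(-548558, Rational(-1, 1603663)) = Rational(548558, 1603663)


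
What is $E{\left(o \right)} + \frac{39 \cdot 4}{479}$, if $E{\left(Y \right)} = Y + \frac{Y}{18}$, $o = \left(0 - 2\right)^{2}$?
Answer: $\frac{19606}{4311} \approx 4.5479$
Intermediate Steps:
$o = 4$ ($o = \left(-2\right)^{2} = 4$)
$E{\left(Y \right)} = \frac{19 Y}{18}$ ($E{\left(Y \right)} = Y + Y \frac{1}{18} = Y + \frac{Y}{18} = \frac{19 Y}{18}$)
$E{\left(o \right)} + \frac{39 \cdot 4}{479} = \frac{19}{18} \cdot 4 + \frac{39 \cdot 4}{479} = \frac{38}{9} + \frac{1}{479} \cdot 156 = \frac{38}{9} + \frac{156}{479} = \frac{19606}{4311}$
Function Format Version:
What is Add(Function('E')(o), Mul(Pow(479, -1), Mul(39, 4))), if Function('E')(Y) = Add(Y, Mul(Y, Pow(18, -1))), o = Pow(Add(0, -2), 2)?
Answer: Rational(19606, 4311) ≈ 4.5479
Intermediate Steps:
o = 4 (o = Pow(-2, 2) = 4)
Function('E')(Y) = Mul(Rational(19, 18), Y) (Function('E')(Y) = Add(Y, Mul(Y, Rational(1, 18))) = Add(Y, Mul(Rational(1, 18), Y)) = Mul(Rational(19, 18), Y))
Add(Function('E')(o), Mul(Pow(479, -1), Mul(39, 4))) = Add(Mul(Rational(19, 18), 4), Mul(Pow(479, -1), Mul(39, 4))) = Add(Rational(38, 9), Mul(Rational(1, 479), 156)) = Add(Rational(38, 9), Rational(156, 479)) = Rational(19606, 4311)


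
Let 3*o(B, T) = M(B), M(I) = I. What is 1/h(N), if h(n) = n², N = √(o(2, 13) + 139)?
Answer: 3/419 ≈ 0.0071599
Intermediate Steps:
o(B, T) = B/3
N = √1257/3 (N = √((⅓)*2 + 139) = √(⅔ + 139) = √(419/3) = √1257/3 ≈ 11.818)
1/h(N) = 1/((√1257/3)²) = 1/(419/3) = 3/419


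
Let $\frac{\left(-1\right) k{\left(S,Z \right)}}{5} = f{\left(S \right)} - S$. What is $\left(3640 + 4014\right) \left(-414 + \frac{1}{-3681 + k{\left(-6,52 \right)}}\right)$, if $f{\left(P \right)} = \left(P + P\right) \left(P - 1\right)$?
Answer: $- \frac{13090138690}{4131} \approx -3.1688 \cdot 10^{6}$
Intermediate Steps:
$f{\left(P \right)} = 2 P \left(-1 + P\right)$
$k{\left(S,Z \right)} = 5 S - 10 S \left(-1 + S\right)$ ($k{\left(S,Z \right)} = - 5 \left(2 S \left(-1 + S\right) - S\right) = - 5 \left(- S + 2 S \left(-1 + S\right)\right) = 5 S - 10 S \left(-1 + S\right)$)
$\left(3640 + 4014\right) \left(-414 + \frac{1}{-3681 + k{\left(-6,52 \right)}}\right) = \left(3640 + 4014\right) \left(-414 + \frac{1}{-3681 + 5 \left(-6\right) \left(3 - -12\right)}\right) = 7654 \left(-414 + \frac{1}{-3681 + 5 \left(-6\right) \left(3 + 12\right)}\right) = 7654 \left(-414 + \frac{1}{-3681 + 5 \left(-6\right) 15}\right) = 7654 \left(-414 + \frac{1}{-3681 - 450}\right) = 7654 \left(-414 + \frac{1}{-4131}\right) = 7654 \left(-414 - \frac{1}{4131}\right) = 7654 \left(- \frac{1710235}{4131}\right) = - \frac{13090138690}{4131}$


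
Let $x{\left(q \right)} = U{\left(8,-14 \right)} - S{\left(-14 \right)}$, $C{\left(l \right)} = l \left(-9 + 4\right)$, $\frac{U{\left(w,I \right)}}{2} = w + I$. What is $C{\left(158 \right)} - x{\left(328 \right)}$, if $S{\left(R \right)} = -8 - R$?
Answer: $-772$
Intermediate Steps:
$U{\left(w,I \right)} = 2 I + 2 w$ ($U{\left(w,I \right)} = 2 \left(w + I\right) = 2 \left(I + w\right) = 2 I + 2 w$)
$C{\left(l \right)} = - 5 l$ ($C{\left(l \right)} = l \left(-5\right) = - 5 l$)
$x{\left(q \right)} = -18$ ($x{\left(q \right)} = \left(2 \left(-14\right) + 2 \cdot 8\right) - \left(-8 - -14\right) = \left(-28 + 16\right) - \left(-8 + 14\right) = -12 - 6 = -18$)
$C{\left(158 \right)} - x{\left(328 \right)} = \left(-5\right) 158 - -18 = -790 + 18 = -772$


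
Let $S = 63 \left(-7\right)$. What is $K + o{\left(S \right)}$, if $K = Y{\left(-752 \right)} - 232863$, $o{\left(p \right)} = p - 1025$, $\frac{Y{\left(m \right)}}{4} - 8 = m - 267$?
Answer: $-238373$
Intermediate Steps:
$Y{\left(m \right)} = -1036 + 4 m$ ($Y{\left(m \right)} = 32 + 4 \left(m - 267\right) = 32 + 4 \left(-267 + m\right) = 32 + \left(-1068 + 4 m\right) = -1036 + 4 m$)
$S = -441$
$o{\left(p \right)} = -1025 + p$
$K = -236907$ ($K = \left(-1036 + 4 \left(-752\right)\right) - 232863 = \left(-1036 - 3008\right) - 232863 = -4044 - 232863 = -236907$)
$K + o{\left(S \right)} = -236907 - 1466 = -238373$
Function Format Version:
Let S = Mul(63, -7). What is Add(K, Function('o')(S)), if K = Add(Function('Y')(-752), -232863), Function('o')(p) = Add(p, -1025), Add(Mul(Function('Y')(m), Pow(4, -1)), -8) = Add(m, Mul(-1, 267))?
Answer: -238373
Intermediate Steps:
Function('Y')(m) = Add(-1036, Mul(4, m)) (Function('Y')(m) = Add(32, Mul(4, Add(m, Mul(-1, 267)))) = Add(32, Mul(4, Add(m, -267))) = Add(32, Mul(4, Add(-267, m))) = Add(32, Add(-1068, Mul(4, m))) = Add(-1036, Mul(4, m)))
S = -441
Function('o')(p) = Add(-1025, p)
K = -236907 (K = Add(Add(-1036, Mul(4, -752)), -232863) = Add(Add(-1036, -3008), -232863) = Add(-4044, -232863) = -236907)
Add(K, Function('o')(S)) = Add(-236907, Add(-1025, -441)) = Add(-236907, -1466) = -238373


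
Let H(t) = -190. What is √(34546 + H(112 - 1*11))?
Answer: 2*√8589 ≈ 185.35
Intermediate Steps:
√(34546 + H(112 - 1*11)) = √(34546 - 190) = √34356 = 2*√8589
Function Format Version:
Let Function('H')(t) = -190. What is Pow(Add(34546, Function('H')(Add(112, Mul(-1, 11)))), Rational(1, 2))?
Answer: Mul(2, Pow(8589, Rational(1, 2))) ≈ 185.35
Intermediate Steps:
Pow(Add(34546, Function('H')(Add(112, Mul(-1, 11)))), Rational(1, 2)) = Pow(Add(34546, -190), Rational(1, 2)) = Pow(34356, Rational(1, 2)) = Mul(2, Pow(8589, Rational(1, 2)))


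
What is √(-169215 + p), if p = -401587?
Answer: I*√570802 ≈ 755.51*I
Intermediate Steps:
√(-169215 + p) = √(-169215 - 401587) = √(-570802) = I*√570802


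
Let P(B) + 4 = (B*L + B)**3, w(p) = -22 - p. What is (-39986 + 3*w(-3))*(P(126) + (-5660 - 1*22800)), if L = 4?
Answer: -10011492237048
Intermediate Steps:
P(B) = -4 + 125*B**3 (P(B) = -4 + (B*4 + B)**3 = -4 + (4*B + B)**3 = -4 + (5*B)**3 = -4 + 125*B**3)
(-39986 + 3*w(-3))*(P(126) + (-5660 - 1*22800)) = (-39986 + 3*(-22 - 1*(-3)))*((-4 + 125*126**3) + (-5660 - 1*22800)) = (-39986 + 3*(-22 + 3))*((-4 + 125*2000376) + (-5660 - 22800)) = (-39986 + 3*(-19))*((-4 + 250047000) - 28460) = (-39986 - 57)*(250046996 - 28460) = -40043*250018536 = -10011492237048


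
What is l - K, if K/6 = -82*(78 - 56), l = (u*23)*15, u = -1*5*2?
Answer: 7374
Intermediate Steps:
u = -10 (u = -5*2 = -10)
l = -3450 (l = -10*23*15 = -230*15 = -3450)
K = -10824 (K = 6*(-82*(78 - 56)) = 6*(-82*22) = 6*(-1804) = -10824)
l - K = -3450 - 1*(-10824) = -3450 + 10824 = 7374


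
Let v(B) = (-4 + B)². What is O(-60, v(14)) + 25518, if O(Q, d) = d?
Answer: 25618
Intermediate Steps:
O(-60, v(14)) + 25518 = (-4 + 14)² + 25518 = 10² + 25518 = 100 + 25518 = 25618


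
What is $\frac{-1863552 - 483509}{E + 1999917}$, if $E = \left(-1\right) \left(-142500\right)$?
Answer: $- \frac{2347061}{2142417} \approx -1.0955$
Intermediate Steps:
$E = 142500$
$\frac{-1863552 - 483509}{E + 1999917} = \frac{-1863552 - 483509}{142500 + 1999917} = - \frac{2347061}{2142417}$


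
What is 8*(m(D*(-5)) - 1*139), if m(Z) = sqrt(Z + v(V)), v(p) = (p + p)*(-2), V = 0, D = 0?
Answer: -1112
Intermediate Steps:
v(p) = -4*p (v(p) = (2*p)*(-2) = -4*p)
m(Z) = sqrt(Z) (m(Z) = sqrt(Z - 4*0) = sqrt(Z + 0) = sqrt(Z))
8*(m(D*(-5)) - 1*139) = 8*(sqrt(0*(-5)) - 1*139) = 8*(sqrt(0) - 139) = 8*(0 - 139) = 8*(-139) = -1112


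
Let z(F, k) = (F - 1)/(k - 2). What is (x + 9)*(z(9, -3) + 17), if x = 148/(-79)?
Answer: 43351/395 ≈ 109.75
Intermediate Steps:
z(F, k) = (-1 + F)/(-2 + k)
x = -148/79 (x = 148*(-1/79) = -148/79 ≈ -1.8734)
(x + 9)*(z(9, -3) + 17) = (-148/79 + 9)*((-1 + 9)/(-2 - 3) + 17) = 563*(8/(-5) + 17)/79 = 563*(-⅕*8 + 17)/79 = 563*(-8/5 + 17)/79 = (563/79)*(77/5) = 43351/395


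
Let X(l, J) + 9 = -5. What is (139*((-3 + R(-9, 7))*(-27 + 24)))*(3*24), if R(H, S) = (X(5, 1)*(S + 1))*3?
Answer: 10178136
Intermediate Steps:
X(l, J) = -14 (X(l, J) = -9 - 5 = -14)
R(H, S) = -42 - 42*S (R(H, S) = -14*(S + 1)*3 = -14*(1 + S)*3 = (-14 - 14*S)*3 = -42 - 42*S)
(139*((-3 + R(-9, 7))*(-27 + 24)))*(3*24) = (139*((-3 + (-42 - 42*7))*(-27 + 24)))*(3*24) = (139*((-3 + (-42 - 294))*(-3)))*72 = (139*((-3 - 336)*(-3)))*72 = (139*(-339*(-3)))*72 = (139*1017)*72 = 141363*72 = 10178136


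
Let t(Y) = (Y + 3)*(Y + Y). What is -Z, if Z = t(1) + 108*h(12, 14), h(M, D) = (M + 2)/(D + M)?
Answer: -860/13 ≈ -66.154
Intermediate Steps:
h(M, D) = (2 + M)/(D + M)
t(Y) = 2*Y*(3 + Y) (t(Y) = (3 + Y)*(2*Y) = 2*Y*(3 + Y))
Z = 860/13 (Z = 2*1*(3 + 1) + 108*((2 + 12)/(14 + 12)) = 2*1*4 + 108*(14/26) = 8 + 108*((1/26)*14) = 8 + 108*(7/13) = 8 + 756/13 = 860/13 ≈ 66.154)
-Z = -1*860/13 = -860/13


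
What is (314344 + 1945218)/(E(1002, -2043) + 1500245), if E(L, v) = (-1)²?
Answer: 1129781/750123 ≈ 1.5061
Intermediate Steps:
E(L, v) = 1
(314344 + 1945218)/(E(1002, -2043) + 1500245) = (314344 + 1945218)/(1 + 1500245) = 2259562/1500246 = 2259562*(1/1500246) = 1129781/750123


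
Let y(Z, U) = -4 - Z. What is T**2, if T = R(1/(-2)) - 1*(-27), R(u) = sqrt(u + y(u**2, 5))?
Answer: (54 + I*sqrt(19))**2/4 ≈ 724.25 + 117.69*I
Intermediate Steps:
R(u) = sqrt(-4 + u - u**2) (R(u) = sqrt(u + (-4 - u**2)) = sqrt(-4 + u - u**2))
T = 27 + I*sqrt(19)/2 (T = sqrt(-4 + 1/(-2) - (1/(-2))**2) - 1*(-27) = sqrt(-4 - 1/2 - (-1/2)**2) + 27 = sqrt(-4 - 1/2 - 1*1/4) + 27 = sqrt(-4 - 1/2 - 1/4) + 27 = sqrt(-19/4) + 27 = I*sqrt(19)/2 + 27 = 27 + I*sqrt(19)/2 ≈ 27.0 + 2.1795*I)
T**2 = (27 + I*sqrt(19)/2)**2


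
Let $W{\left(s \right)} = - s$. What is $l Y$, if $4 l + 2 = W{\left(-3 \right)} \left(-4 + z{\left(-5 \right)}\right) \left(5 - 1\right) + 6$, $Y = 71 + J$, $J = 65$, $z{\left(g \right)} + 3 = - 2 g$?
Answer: $1360$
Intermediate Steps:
$z{\left(g \right)} = -3 - 2 g$
$Y = 136$ ($Y = 71 + 65 = 136$)
$l = 10$ ($l = - \frac{1}{2} + \frac{\left(-1\right) \left(-3\right) \left(-4 - -7\right) \left(5 - 1\right) + 6}{4} = - \frac{1}{2} + \frac{3 \left(-4 + \left(-3 + 10\right)\right) 4 + 6}{4} = - \frac{1}{2} + \frac{3 \left(-4 + 7\right) 4 + 6}{4} = - \frac{1}{2} + \frac{3 \cdot 3 \cdot 4 + 6}{4} = - \frac{1}{2} + \frac{3 \cdot 12 + 6}{4} = - \frac{1}{2} + \frac{36 + 6}{4} = - \frac{1}{2} + \frac{1}{4} \cdot 42 = - \frac{1}{2} + \frac{21}{2} = 10$)
$l Y = 10 \cdot 136 = 1360$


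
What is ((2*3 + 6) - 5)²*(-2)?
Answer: -98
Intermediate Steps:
((2*3 + 6) - 5)²*(-2) = ((6 + 6) - 5)²*(-2) = (12 - 5)²*(-2) = 7²*(-2) = 49*(-2) = -98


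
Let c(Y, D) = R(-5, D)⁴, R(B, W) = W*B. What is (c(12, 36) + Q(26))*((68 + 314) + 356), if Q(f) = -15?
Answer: 774722868930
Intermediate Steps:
R(B, W) = B*W
c(Y, D) = 625*D⁴ (c(Y, D) = (-5*D)⁴ = 625*D⁴)
(c(12, 36) + Q(26))*((68 + 314) + 356) = (625*36⁴ - 15)*((68 + 314) + 356) = (625*1679616 - 15)*(382 + 356) = (1049760000 - 15)*738 = 1049759985*738 = 774722868930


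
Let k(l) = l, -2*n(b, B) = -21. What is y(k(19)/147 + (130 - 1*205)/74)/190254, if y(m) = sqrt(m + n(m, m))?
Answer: 5*sqrt(58053)/73913679 ≈ 1.6299e-5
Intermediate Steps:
n(b, B) = 21/2 (n(b, B) = -1/2*(-21) = 21/2)
y(m) = sqrt(21/2 + m) (y(m) = sqrt(m + 21/2) = sqrt(21/2 + m))
y(k(19)/147 + (130 - 1*205)/74)/190254 = (sqrt(42 + 4*(19/147 + (130 - 1*205)/74))/2)/190254 = (sqrt(42 + 4*(19*(1/147) + (130 - 205)*(1/74)))/2)*(1/190254) = (sqrt(42 + 4*(19/147 - 75*1/74))/2)*(1/190254) = (sqrt(42 + 4*(19/147 - 75/74))/2)*(1/190254) = (sqrt(42 + 4*(-9619/10878))/2)*(1/190254) = (sqrt(42 - 19238/5439)/2)*(1/190254) = (sqrt(209200/5439)/2)*(1/190254) = ((20*sqrt(58053)/777)/2)*(1/190254) = (10*sqrt(58053)/777)*(1/190254) = 5*sqrt(58053)/73913679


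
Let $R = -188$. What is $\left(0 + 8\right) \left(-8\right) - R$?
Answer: $124$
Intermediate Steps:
$\left(0 + 8\right) \left(-8\right) - R = \left(0 + 8\right) \left(-8\right) - -188 = 8 \left(-8\right) + 188 = -64 + 188 = 124$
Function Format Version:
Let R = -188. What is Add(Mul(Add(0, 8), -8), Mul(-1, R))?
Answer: 124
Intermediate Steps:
Add(Mul(Add(0, 8), -8), Mul(-1, R)) = Add(Mul(Add(0, 8), -8), Mul(-1, -188)) = Add(Mul(8, -8), 188) = Add(-64, 188) = 124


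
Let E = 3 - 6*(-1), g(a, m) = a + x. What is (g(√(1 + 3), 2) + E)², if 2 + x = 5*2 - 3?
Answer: 256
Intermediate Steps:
x = 5 (x = -2 + (5*2 - 3) = -2 + (10 - 3) = -2 + 7 = 5)
g(a, m) = 5 + a (g(a, m) = a + 5 = 5 + a)
E = 9 (E = 3 + 6 = 9)
(g(√(1 + 3), 2) + E)² = ((5 + √(1 + 3)) + 9)² = ((5 + √4) + 9)² = ((5 + 2) + 9)² = (7 + 9)² = 16² = 256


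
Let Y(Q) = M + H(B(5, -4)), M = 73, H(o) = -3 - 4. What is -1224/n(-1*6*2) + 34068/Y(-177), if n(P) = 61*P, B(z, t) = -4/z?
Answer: 347480/671 ≈ 517.85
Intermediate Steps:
H(o) = -7
Y(Q) = 66 (Y(Q) = 73 - 7 = 66)
-1224/n(-1*6*2) + 34068/Y(-177) = -1224/(61*(-1*6*2)) + 34068/66 = -1224/(61*(-6*2)) + 34068*(1/66) = -1224/(61*(-12)) + 5678/11 = -1224/(-732) + 5678/11 = -1224*(-1/732) + 5678/11 = 102/61 + 5678/11 = 347480/671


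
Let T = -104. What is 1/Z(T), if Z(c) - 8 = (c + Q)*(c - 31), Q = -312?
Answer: 1/56168 ≈ 1.7804e-5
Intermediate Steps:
Z(c) = 8 + (-312 + c)*(-31 + c) (Z(c) = 8 + (c - 312)*(c - 31) = 8 + (-312 + c)*(-31 + c))
1/Z(T) = 1/(9680 + (-104)**2 - 343*(-104)) = 1/(9680 + 10816 + 35672) = 1/56168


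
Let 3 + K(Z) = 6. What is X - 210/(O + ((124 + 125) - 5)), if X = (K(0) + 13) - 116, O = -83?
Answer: -2330/23 ≈ -101.30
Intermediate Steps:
K(Z) = 3 (K(Z) = -3 + 6 = 3)
X = -100 (X = (3 + 13) - 116 = 16 - 116 = -100)
X - 210/(O + ((124 + 125) - 5)) = -100 - 210/(-83 + ((124 + 125) - 5)) = -100 - 210/(-83 + (249 - 5)) = -100 - 210/(-83 + 244) = -100 - 210/161 = -100 - 210*1/161 = -100 - 30/23 = -2330/23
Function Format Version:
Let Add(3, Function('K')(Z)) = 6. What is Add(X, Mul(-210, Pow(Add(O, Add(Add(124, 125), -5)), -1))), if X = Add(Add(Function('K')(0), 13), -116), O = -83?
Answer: Rational(-2330, 23) ≈ -101.30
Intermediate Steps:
Function('K')(Z) = 3 (Function('K')(Z) = Add(-3, 6) = 3)
X = -100 (X = Add(Add(3, 13), -116) = Add(16, -116) = -100)
Add(X, Mul(-210, Pow(Add(O, Add(Add(124, 125), -5)), -1))) = Add(-100, Mul(-210, Pow(Add(-83, Add(Add(124, 125), -5)), -1))) = Add(-100, Mul(-210, Pow(Add(-83, Add(249, -5)), -1))) = Add(-100, Mul(-210, Pow(Add(-83, 244), -1))) = Add(-100, Mul(-210, Pow(161, -1))) = Add(-100, Mul(-210, Rational(1, 161))) = Add(-100, Rational(-30, 23)) = Rational(-2330, 23)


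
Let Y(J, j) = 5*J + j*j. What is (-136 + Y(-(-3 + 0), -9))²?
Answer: 1600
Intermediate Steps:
Y(J, j) = j² + 5*J (Y(J, j) = 5*J + j² = j² + 5*J)
(-136 + Y(-(-3 + 0), -9))² = (-136 + ((-9)² + 5*(-(-3 + 0))))² = (-136 + (81 + 5*(-1*(-3))))² = (-136 + (81 + 5*3))² = (-136 + (81 + 15))² = (-136 + 96)² = (-40)² = 1600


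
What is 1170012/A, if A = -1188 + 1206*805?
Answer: 195002/161607 ≈ 1.2066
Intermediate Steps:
A = 969642 (A = -1188 + 970830 = 969642)
1170012/A = 1170012/969642 = 1170012*(1/969642) = 195002/161607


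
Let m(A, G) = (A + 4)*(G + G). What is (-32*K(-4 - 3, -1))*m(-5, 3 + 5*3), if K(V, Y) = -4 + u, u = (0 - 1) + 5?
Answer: 0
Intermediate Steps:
u = 4 (u = -1 + 5 = 4)
K(V, Y) = 0 (K(V, Y) = -4 + 4 = 0)
m(A, G) = 2*G*(4 + A) (m(A, G) = (4 + A)*(2*G) = 2*G*(4 + A))
(-32*K(-4 - 3, -1))*m(-5, 3 + 5*3) = (-32*0)*(2*(3 + 5*3)*(4 - 5)) = 0*(2*(3 + 15)*(-1)) = 0*(2*18*(-1)) = 0*(-36) = 0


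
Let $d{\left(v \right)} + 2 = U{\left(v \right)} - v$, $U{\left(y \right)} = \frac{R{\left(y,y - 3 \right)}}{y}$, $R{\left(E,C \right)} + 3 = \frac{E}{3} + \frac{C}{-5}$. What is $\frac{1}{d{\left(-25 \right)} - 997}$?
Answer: $- \frac{375}{365164} \approx -0.0010269$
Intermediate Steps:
$R{\left(E,C \right)} = -3 - \frac{C}{5} + \frac{E}{3}$ ($R{\left(E,C \right)} = -3 + \left(\frac{E}{3} + \frac{C}{-5}\right) = -3 + \left(E \frac{1}{3} + C \left(- \frac{1}{5}\right)\right) = -3 - \left(- \frac{E}{3} + \frac{C}{5}\right) = -3 - \frac{C}{5} + \frac{E}{3}$)
$U{\left(y \right)} = \frac{- \frac{12}{5} + \frac{2 y}{15}}{y}$ ($U{\left(y \right)} = \frac{-3 - \frac{y - 3}{5} + \frac{y}{3}}{y} = \frac{-3 - \frac{-3 + y}{5} + \frac{y}{3}}{y} = \frac{-3 - \left(- \frac{3}{5} + \frac{y}{5}\right) + \frac{y}{3}}{y} = \frac{- \frac{12}{5} + \frac{2 y}{15}}{y}$)
$d{\left(v \right)} = -2 - v + \frac{2 \left(-18 + v\right)}{15 v}$ ($d{\left(v \right)} = -2 - \left(v - \frac{2 \left(-18 + v\right)}{15 v}\right) = -2 - v + \frac{2 \left(-18 + v\right)}{15 v}$)
$\frac{1}{d{\left(-25 \right)} - 997} = \frac{1}{\left(- \frac{28}{15} - -25 - \frac{12}{5 \left(-25\right)}\right) - 997} = \frac{1}{\left(- \frac{28}{15} + 25 - - \frac{12}{125}\right) - 997} = \frac{1}{\left(- \frac{28}{15} + 25 + \frac{12}{125}\right) - 997} = \frac{1}{\frac{8711}{375} - 997} = \frac{1}{- \frac{365164}{375}} = - \frac{375}{365164}$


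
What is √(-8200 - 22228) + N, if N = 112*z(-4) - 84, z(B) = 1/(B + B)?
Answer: -98 + 2*I*√7607 ≈ -98.0 + 174.44*I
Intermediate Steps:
z(B) = 1/(2*B)
N = -98 (N = 112*((½)/(-4)) - 84 = 112*((½)*(-¼)) - 84 = 112*(-⅛) - 84 = -14 - 84 = -98)
√(-8200 - 22228) + N = √(-8200 - 22228) - 98 = √(-30428) - 98 = 2*I*√7607 - 98 = -98 + 2*I*√7607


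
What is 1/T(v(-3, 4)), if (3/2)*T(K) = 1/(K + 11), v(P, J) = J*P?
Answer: -3/2 ≈ -1.5000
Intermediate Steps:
T(K) = 2/(3*(11 + K)) (T(K) = 2/(3*(K + 11)) = 2/(3*(11 + K)))
1/T(v(-3, 4)) = 1/(2/(3*(11 + 4*(-3)))) = 1/(2/(3*(11 - 12))) = 1/((⅔)/(-1)) = 1/((⅔)*(-1)) = 1/(-⅔) = -3/2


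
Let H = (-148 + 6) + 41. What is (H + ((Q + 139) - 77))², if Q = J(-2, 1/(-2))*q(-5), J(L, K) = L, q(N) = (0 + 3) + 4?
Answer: 2809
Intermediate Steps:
q(N) = 7 (q(N) = 3 + 4 = 7)
Q = -14 (Q = -2*7 = -14)
H = -101 (H = -142 + 41 = -101)
(H + ((Q + 139) - 77))² = (-101 + ((-14 + 139) - 77))² = (-101 + (125 - 77))² = (-101 + 48)² = (-53)² = 2809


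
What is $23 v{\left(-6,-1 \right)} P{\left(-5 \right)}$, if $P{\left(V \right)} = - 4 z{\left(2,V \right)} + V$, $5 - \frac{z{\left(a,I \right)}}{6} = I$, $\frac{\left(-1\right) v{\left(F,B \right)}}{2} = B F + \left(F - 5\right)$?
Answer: $-56350$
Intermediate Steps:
$v{\left(F,B \right)} = 10 - 2 F - 2 B F$ ($v{\left(F,B \right)} = - 2 \left(B F + \left(F - 5\right)\right) = - 2 \left(B F + \left(-5 + F\right)\right) = - 2 \left(-5 + F + B F\right) = 10 - 2 F - 2 B F$)
$z{\left(a,I \right)} = 30 - 6 I$
$P{\left(V \right)} = -120 + 25 V$ ($P{\left(V \right)} = - 4 \left(30 - 6 V\right) + V = \left(-120 + 24 V\right) + V = -120 + 25 V$)
$23 v{\left(-6,-1 \right)} P{\left(-5 \right)} = 23 \left(10 - -12 - \left(-2\right) \left(-6\right)\right) \left(-120 + 25 \left(-5\right)\right) = 23 \left(10 + 12 - 12\right) \left(-120 - 125\right) = 23 \cdot 10 \left(-245\right) = 230 \left(-245\right) = -56350$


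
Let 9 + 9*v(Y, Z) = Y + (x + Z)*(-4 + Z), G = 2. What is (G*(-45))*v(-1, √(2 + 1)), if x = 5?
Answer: 270 - 10*√3 ≈ 252.68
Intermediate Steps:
v(Y, Z) = -1 + Y/9 + (-4 + Z)*(5 + Z)/9 (v(Y, Z) = -1 + (Y + (5 + Z)*(-4 + Z))/9 = -1 + (Y + (-4 + Z)*(5 + Z))/9 = -1 + (Y/9 + (-4 + Z)*(5 + Z)/9) = -1 + Y/9 + (-4 + Z)*(5 + Z)/9)
(G*(-45))*v(-1, √(2 + 1)) = (2*(-45))*(-29/9 + (⅑)*(-1) + √(2 + 1)/9 + (√(2 + 1))²/9) = -90*(-29/9 - ⅑ + √3/9 + (√3)²/9) = -90*(-29/9 - ⅑ + √3/9 + (⅑)*3) = -90*(-29/9 - ⅑ + √3/9 + ⅓) = -90*(-3 + √3/9) = 270 - 10*√3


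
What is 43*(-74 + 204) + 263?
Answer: 5853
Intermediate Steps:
43*(-74 + 204) + 263 = 43*130 + 263 = 5590 + 263 = 5853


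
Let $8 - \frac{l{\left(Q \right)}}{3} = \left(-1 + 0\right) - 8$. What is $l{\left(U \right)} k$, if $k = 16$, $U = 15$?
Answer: $816$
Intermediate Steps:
$l{\left(Q \right)} = 51$ ($l{\left(Q \right)} = 24 - 3 \left(\left(-1 + 0\right) - 8\right) = 24 - 3 \left(-1 - 8\right) = 24 - -27 = 24 + 27 = 51$)
$l{\left(U \right)} k = 51 \cdot 16 = 816$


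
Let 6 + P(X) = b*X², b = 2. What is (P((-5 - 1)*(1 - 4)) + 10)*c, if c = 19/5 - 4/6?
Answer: 30644/15 ≈ 2042.9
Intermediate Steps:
c = 47/15 (c = 19*(⅕) - 4*⅙ = 19/5 - ⅔ = 47/15 ≈ 3.1333)
P(X) = -6 + 2*X²
(P((-5 - 1)*(1 - 4)) + 10)*c = ((-6 + 2*((-5 - 1)*(1 - 4))²) + 10)*(47/15) = ((-6 + 2*(-6*(-3))²) + 10)*(47/15) = ((-6 + 2*18²) + 10)*(47/15) = ((-6 + 2*324) + 10)*(47/15) = ((-6 + 648) + 10)*(47/15) = (642 + 10)*(47/15) = 652*(47/15) = 30644/15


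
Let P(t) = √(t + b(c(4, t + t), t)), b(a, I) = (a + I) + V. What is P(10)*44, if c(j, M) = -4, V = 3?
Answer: 44*√19 ≈ 191.79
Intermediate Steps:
b(a, I) = 3 + I + a (b(a, I) = (a + I) + 3 = (I + a) + 3 = 3 + I + a)
P(t) = √(-1 + 2*t) (P(t) = √(t + (3 + t - 4)) = √(t + (-1 + t)) = √(-1 + 2*t))
P(10)*44 = √(-1 + 2*10)*44 = √(-1 + 20)*44 = √19*44 = 44*√19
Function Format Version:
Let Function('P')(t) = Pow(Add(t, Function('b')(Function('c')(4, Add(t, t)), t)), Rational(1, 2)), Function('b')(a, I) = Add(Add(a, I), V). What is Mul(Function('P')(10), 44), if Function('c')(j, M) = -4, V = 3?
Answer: Mul(44, Pow(19, Rational(1, 2))) ≈ 191.79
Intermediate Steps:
Function('b')(a, I) = Add(3, I, a) (Function('b')(a, I) = Add(Add(a, I), 3) = Add(Add(I, a), 3) = Add(3, I, a))
Function('P')(t) = Pow(Add(-1, Mul(2, t)), Rational(1, 2)) (Function('P')(t) = Pow(Add(t, Add(3, t, -4)), Rational(1, 2)) = Pow(Add(t, Add(-1, t)), Rational(1, 2)) = Pow(Add(-1, Mul(2, t)), Rational(1, 2)))
Mul(Function('P')(10), 44) = Mul(Pow(Add(-1, Mul(2, 10)), Rational(1, 2)), 44) = Mul(Pow(Add(-1, 20), Rational(1, 2)), 44) = Mul(Pow(19, Rational(1, 2)), 44) = Mul(44, Pow(19, Rational(1, 2)))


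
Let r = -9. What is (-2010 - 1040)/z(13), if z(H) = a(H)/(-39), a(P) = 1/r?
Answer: -1070550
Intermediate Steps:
a(P) = -1/9 (a(P) = 1/(-9) = -1/9)
z(H) = 1/351 (z(H) = -1/9/(-39) = -1/9*(-1/39) = 1/351)
(-2010 - 1040)/z(13) = (-2010 - 1040)/(1/351) = -3050*351 = -1070550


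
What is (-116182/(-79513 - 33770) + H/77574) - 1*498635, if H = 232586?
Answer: -730312832029894/1464635907 ≈ -4.9863e+5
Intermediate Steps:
(-116182/(-79513 - 33770) + H/77574) - 1*498635 = (-116182/(-79513 - 33770) + 232586/77574) - 1*498635 = (-116182/(-113283) + 232586*(1/77574)) - 498635 = (-116182*(-1/113283) + 116293/38787) - 498635 = (116182/113283 + 116293/38787) - 498635 = 5893457051/1464635907 - 498635 = -730312832029894/1464635907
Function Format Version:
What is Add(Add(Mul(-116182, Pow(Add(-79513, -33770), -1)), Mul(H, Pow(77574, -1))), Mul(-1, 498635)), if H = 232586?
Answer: Rational(-730312832029894, 1464635907) ≈ -4.9863e+5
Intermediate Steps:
Add(Add(Mul(-116182, Pow(Add(-79513, -33770), -1)), Mul(H, Pow(77574, -1))), Mul(-1, 498635)) = Add(Add(Mul(-116182, Pow(Add(-79513, -33770), -1)), Mul(232586, Pow(77574, -1))), Mul(-1, 498635)) = Add(Add(Mul(-116182, Pow(-113283, -1)), Mul(232586, Rational(1, 77574))), -498635) = Add(Add(Mul(-116182, Rational(-1, 113283)), Rational(116293, 38787)), -498635) = Add(Add(Rational(116182, 113283), Rational(116293, 38787)), -498635) = Add(Rational(5893457051, 1464635907), -498635) = Rational(-730312832029894, 1464635907)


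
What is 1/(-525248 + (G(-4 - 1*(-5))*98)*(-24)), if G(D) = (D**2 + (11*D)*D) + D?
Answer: -1/555824 ≈ -1.7991e-6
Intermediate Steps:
G(D) = D + 12*D**2 (G(D) = (D**2 + 11*D**2) + D = 12*D**2 + D = D + 12*D**2)
1/(-525248 + (G(-4 - 1*(-5))*98)*(-24)) = 1/(-525248 + (((-4 - 1*(-5))*(1 + 12*(-4 - 1*(-5))))*98)*(-24)) = 1/(-525248 + (((-4 + 5)*(1 + 12*(-4 + 5)))*98)*(-24)) = 1/(-525248 + ((1*(1 + 12*1))*98)*(-24)) = 1/(-525248 + ((1*(1 + 12))*98)*(-24)) = 1/(-525248 + ((1*13)*98)*(-24)) = 1/(-525248 + (13*98)*(-24)) = 1/(-525248 + 1274*(-24)) = 1/(-525248 - 30576) = 1/(-555824) = -1/555824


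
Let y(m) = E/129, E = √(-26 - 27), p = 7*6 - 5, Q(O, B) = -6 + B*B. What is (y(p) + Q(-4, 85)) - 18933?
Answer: -11714 + I*√53/129 ≈ -11714.0 + 0.056435*I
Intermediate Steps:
Q(O, B) = -6 + B²
p = 37 (p = 42 - 5 = 37)
E = I*√53 (E = √(-53) = I*√53 ≈ 7.2801*I)
y(m) = I*√53/129 (y(m) = (I*√53)/129 = (I*√53)*(1/129) = I*√53/129)
(y(p) + Q(-4, 85)) - 18933 = (I*√53/129 + (-6 + 85²)) - 18933 = (I*√53/129 + (-6 + 7225)) - 18933 = (I*√53/129 + 7219) - 18933 = (7219 + I*√53/129) - 18933 = -11714 + I*√53/129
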